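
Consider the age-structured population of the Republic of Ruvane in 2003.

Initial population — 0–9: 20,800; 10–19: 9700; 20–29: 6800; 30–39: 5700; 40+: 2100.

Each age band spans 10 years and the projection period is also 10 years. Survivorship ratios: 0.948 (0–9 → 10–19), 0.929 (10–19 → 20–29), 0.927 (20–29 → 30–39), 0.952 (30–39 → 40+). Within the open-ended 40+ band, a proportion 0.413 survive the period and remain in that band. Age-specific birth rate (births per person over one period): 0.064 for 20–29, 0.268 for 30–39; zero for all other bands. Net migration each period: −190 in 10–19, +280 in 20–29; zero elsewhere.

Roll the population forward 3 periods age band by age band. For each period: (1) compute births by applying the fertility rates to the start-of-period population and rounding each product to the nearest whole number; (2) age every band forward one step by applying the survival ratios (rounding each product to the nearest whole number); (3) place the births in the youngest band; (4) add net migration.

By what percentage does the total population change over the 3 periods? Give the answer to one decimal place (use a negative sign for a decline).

-19.9

Period 1:
Births: 6800 × 0.064 = 435, 5700 × 0.268 = 1528 — total 1963
10–19: 20800 × 0.948 = 19718
20–29: 9700 × 0.929 = 9011
30–39: 6800 × 0.927 = 6304
40+: 5700 × 0.952 + 2100 × 0.413 = 5426 + 867 = 6293
Net migration: 10–19 − 190 → 19528; 20–29 + 280 → 9291
Population now: 0–9=1963, 10–19=19528, 20–29=9291, 30–39=6304, 40+=6293
Period 2:
Births: 9291 × 0.064 = 595, 6304 × 0.268 = 1689 — total 2284
10–19: 1963 × 0.948 = 1861
20–29: 19528 × 0.929 = 18142
30–39: 9291 × 0.927 = 8613
40+: 6304 × 0.952 + 6293 × 0.413 = 6001 + 2599 = 8600
Net migration: 10–19 − 190 → 1671; 20–29 + 280 → 18422
Population now: 0–9=2284, 10–19=1671, 20–29=18422, 30–39=8613, 40+=8600
Period 3:
Births: 18422 × 0.064 = 1179, 8613 × 0.268 = 2308 — total 3487
10–19: 2284 × 0.948 = 2165
20–29: 1671 × 0.929 = 1552
30–39: 18422 × 0.927 = 17077
40+: 8613 × 0.952 + 8600 × 0.413 = 8200 + 3552 = 11752
Net migration: 10–19 − 190 → 1975; 20–29 + 280 → 1832
Population now: 0–9=3487, 10–19=1975, 20–29=1832, 30–39=17077, 40+=11752
Total: 45100 → 36123; change = -8977; percentage change = -19.9%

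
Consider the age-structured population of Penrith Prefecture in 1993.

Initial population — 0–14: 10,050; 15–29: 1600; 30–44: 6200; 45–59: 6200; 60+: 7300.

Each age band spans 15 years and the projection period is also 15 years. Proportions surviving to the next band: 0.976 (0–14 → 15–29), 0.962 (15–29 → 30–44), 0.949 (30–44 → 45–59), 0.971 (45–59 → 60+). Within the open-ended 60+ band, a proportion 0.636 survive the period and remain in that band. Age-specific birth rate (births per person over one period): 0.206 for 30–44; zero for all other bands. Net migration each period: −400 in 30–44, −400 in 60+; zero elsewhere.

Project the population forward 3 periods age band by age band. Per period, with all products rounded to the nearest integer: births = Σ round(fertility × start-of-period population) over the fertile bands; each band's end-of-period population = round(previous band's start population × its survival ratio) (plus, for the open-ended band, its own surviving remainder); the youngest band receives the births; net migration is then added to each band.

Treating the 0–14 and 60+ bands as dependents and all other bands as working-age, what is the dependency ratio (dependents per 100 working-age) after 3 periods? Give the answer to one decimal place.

Period 1:
Births: 6200 * 0.206 = 1277
15–29: 10050 * 0.976 = 9809
30–44: 1600 * 0.962 = 1539
45–59: 6200 * 0.949 = 5884
60+: 6200 * 0.971 + 7300 * 0.636 = 6020 + 4643 = 10663
Net migration: 30–44 − 400 → 1139; 60+ − 400 → 10263
Population now: 0–14=1277, 15–29=9809, 30–44=1139, 45–59=5884, 60+=10263
Period 2:
Births: 1139 * 0.206 = 235
15–29: 1277 * 0.976 = 1246
30–44: 9809 * 0.962 = 9436
45–59: 1139 * 0.949 = 1081
60+: 5884 * 0.971 + 10263 * 0.636 = 5713 + 6527 = 12240
Net migration: 30–44 − 400 → 9036; 60+ − 400 → 11840
Population now: 0–14=235, 15–29=1246, 30–44=9036, 45–59=1081, 60+=11840
Period 3:
Births: 9036 * 0.206 = 1861
15–29: 235 * 0.976 = 229
30–44: 1246 * 0.962 = 1199
45–59: 9036 * 0.949 = 8575
60+: 1081 * 0.971 + 11840 * 0.636 = 1050 + 7530 = 8580
Net migration: 30–44 − 400 → 799; 60+ − 400 → 8180
Population now: 0–14=1861, 15–29=229, 30–44=799, 45–59=8575, 60+=8180
Dependents (band 0–14 + band 60+) = 1861 + 8180 = 10041; working-age = 9603; ratio = 10041/9603 × 100 = 104.6

104.6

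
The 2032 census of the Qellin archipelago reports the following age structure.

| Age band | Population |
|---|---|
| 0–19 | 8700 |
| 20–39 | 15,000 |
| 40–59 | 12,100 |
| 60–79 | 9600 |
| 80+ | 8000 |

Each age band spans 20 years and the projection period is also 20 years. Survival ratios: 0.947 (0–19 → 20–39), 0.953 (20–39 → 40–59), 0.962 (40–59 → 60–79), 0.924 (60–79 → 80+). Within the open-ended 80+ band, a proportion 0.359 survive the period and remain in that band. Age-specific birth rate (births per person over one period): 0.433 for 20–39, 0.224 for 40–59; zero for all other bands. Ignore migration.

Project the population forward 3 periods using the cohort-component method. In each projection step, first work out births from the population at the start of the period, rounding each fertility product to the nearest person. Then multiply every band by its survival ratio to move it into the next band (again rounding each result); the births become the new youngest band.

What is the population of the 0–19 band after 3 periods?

Period 1.
Births: 15000 × 0.433 = 6495  |  12100 × 0.224 = 2710 ⇒ total 9205
20–39: 8700 × 0.947 = 8239
40–59: 15000 × 0.953 = 14295
60–79: 12100 × 0.962 = 11640
80+: 9600 × 0.924 + 8000 × 0.359 = 8870 + 2872 = 11742
Giving 9205 / 8239 / 14295 / 11640 / 11742.
Period 2.
Births: 8239 × 0.433 = 3567  |  14295 × 0.224 = 3202 ⇒ total 6769
20–39: 9205 × 0.947 = 8717
40–59: 8239 × 0.953 = 7852
60–79: 14295 × 0.962 = 13752
80+: 11640 × 0.924 + 11742 × 0.359 = 10755 + 4215 = 14970
Giving 6769 / 8717 / 7852 / 13752 / 14970.
Period 3.
Births: 8717 × 0.433 = 3774  |  7852 × 0.224 = 1759 ⇒ total 5533
20–39: 6769 × 0.947 = 6410
40–59: 8717 × 0.953 = 8307
60–79: 7852 × 0.962 = 7554
80+: 13752 × 0.924 + 14970 × 0.359 = 12707 + 5374 = 18081
Giving 5533 / 6410 / 8307 / 7554 / 18081.

5533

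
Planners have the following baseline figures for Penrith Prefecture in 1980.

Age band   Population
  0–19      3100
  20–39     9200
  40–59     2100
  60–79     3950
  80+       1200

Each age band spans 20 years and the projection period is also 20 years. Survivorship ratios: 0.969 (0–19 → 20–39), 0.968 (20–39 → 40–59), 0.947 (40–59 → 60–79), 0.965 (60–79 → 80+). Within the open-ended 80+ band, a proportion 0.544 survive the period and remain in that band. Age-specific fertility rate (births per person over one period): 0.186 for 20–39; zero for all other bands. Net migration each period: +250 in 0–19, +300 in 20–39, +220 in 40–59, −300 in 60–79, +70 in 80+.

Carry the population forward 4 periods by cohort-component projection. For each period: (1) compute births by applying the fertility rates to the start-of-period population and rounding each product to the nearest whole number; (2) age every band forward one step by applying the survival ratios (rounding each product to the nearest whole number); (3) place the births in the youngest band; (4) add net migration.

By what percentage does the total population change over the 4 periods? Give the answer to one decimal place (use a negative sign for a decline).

(Groups numbered youngest = 1 to oldest = 5.)
After projecting period 1:
Births: 9200 × 0.186 = 1711
Group 2: 3100 × 0.969 = 3004
Group 3: 9200 × 0.968 = 8906
Group 4: 2100 × 0.947 = 1989
Group 5: 3950 × 0.965 + 1200 × 0.544 = 3812 + 653 = 4465
Net migration: Group 1 + 250 → 1961; Group 2 + 300 → 3304; Group 3 + 220 → 9126; Group 4 − 300 → 1689; Group 5 + 70 → 4535
End of period: [1961, 3304, 9126, 1689, 4535]
After projecting period 2:
Births: 3304 × 0.186 = 615
Group 2: 1961 × 0.969 = 1900
Group 3: 3304 × 0.968 = 3198
Group 4: 9126 × 0.947 = 8642
Group 5: 1689 × 0.965 + 4535 × 0.544 = 1630 + 2467 = 4097
Net migration: Group 1 + 250 → 865; Group 2 + 300 → 2200; Group 3 + 220 → 3418; Group 4 − 300 → 8342; Group 5 + 70 → 4167
End of period: [865, 2200, 3418, 8342, 4167]
After projecting period 3:
Births: 2200 × 0.186 = 409
Group 2: 865 × 0.969 = 838
Group 3: 2200 × 0.968 = 2130
Group 4: 3418 × 0.947 = 3237
Group 5: 8342 × 0.965 + 4167 × 0.544 = 8050 + 2267 = 10317
Net migration: Group 1 + 250 → 659; Group 2 + 300 → 1138; Group 3 + 220 → 2350; Group 4 − 300 → 2937; Group 5 + 70 → 10387
End of period: [659, 1138, 2350, 2937, 10387]
After projecting period 4:
Births: 1138 × 0.186 = 212
Group 2: 659 × 0.969 = 639
Group 3: 1138 × 0.968 = 1102
Group 4: 2350 × 0.947 = 2225
Group 5: 2937 × 0.965 + 10387 × 0.544 = 2834 + 5651 = 8485
Net migration: Group 1 + 250 → 462; Group 2 + 300 → 939; Group 3 + 220 → 1322; Group 4 − 300 → 1925; Group 5 + 70 → 8555
End of period: [462, 939, 1322, 1925, 8555]
Total: 19550 → 13203; change = -6347; percentage change = -32.5%

-32.5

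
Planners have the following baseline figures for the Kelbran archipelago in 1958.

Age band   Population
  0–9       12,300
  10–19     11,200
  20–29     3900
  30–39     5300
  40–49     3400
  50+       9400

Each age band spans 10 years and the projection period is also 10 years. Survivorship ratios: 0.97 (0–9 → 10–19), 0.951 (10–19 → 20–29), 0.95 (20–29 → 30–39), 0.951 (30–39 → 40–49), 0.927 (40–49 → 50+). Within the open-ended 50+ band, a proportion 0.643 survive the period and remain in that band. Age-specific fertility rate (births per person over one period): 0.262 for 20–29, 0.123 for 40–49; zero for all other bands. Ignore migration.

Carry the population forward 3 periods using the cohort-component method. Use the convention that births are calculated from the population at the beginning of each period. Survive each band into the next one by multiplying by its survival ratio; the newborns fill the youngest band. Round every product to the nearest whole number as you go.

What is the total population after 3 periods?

— Period 1 —
Births: 3900 * 0.262 = 1022, 3400 * 0.123 = 418 → 1440
10–19: 12300 * 0.97 = 11931
20–29: 11200 * 0.951 = 10651
30–39: 3900 * 0.95 = 3705
40–49: 5300 * 0.951 = 5040
50+: 3400 * 0.927 + 9400 * 0.643 = 3152 + 6044 = 9196
Population now: 0–9=1440, 10–19=11931, 20–29=10651, 30–39=3705, 40–49=5040, 50+=9196
— Period 2 —
Births: 10651 * 0.262 = 2791, 5040 * 0.123 = 620 → 3411
10–19: 1440 * 0.97 = 1397
20–29: 11931 * 0.951 = 11346
30–39: 10651 * 0.95 = 10118
40–49: 3705 * 0.951 = 3523
50+: 5040 * 0.927 + 9196 * 0.643 = 4672 + 5913 = 10585
Population now: 0–9=3411, 10–19=1397, 20–29=11346, 30–39=10118, 40–49=3523, 50+=10585
— Period 3 —
Births: 11346 * 0.262 = 2973, 3523 * 0.123 = 433 → 3406
10–19: 3411 * 0.97 = 3309
20–29: 1397 * 0.951 = 1329
30–39: 11346 * 0.95 = 10779
40–49: 10118 * 0.951 = 9622
50+: 3523 * 0.927 + 10585 * 0.643 = 3266 + 6806 = 10072
Population now: 0–9=3406, 10–19=3309, 20–29=1329, 30–39=10779, 40–49=9622, 50+=10072
Total after period 3: 3406 + 3309 + 1329 + 10779 + 9622 + 10072 = 38517

38517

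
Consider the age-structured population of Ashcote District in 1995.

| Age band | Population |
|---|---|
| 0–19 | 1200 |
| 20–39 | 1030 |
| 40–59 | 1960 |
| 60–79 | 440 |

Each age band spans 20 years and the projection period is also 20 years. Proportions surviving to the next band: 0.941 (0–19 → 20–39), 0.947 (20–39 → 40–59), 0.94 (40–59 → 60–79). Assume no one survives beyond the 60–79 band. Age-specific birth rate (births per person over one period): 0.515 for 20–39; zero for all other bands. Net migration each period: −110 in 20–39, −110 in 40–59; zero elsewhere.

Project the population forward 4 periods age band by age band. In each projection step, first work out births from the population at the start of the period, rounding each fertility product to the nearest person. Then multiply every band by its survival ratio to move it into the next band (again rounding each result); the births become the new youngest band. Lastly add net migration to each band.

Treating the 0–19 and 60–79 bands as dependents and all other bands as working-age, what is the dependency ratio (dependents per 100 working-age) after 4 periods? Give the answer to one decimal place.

132.8

— Period 1 —
Births: 1030 × 0.515 = 530
20–39: 1200 × 0.941 = 1129
40–59: 1030 × 0.947 = 975
60–79: 1960 × 0.94 = 1842
Net migration: 20–39 − 110 → 1019; 40–59 − 110 → 865
→ [530, 1019, 865, 1842]
— Period 2 —
Births: 1019 × 0.515 = 525
20–39: 530 × 0.941 = 499
40–59: 1019 × 0.947 = 965
60–79: 865 × 0.94 = 813
Net migration: 20–39 − 110 → 389; 40–59 − 110 → 855
→ [525, 389, 855, 813]
— Period 3 —
Births: 389 × 0.515 = 200
20–39: 525 × 0.941 = 494
40–59: 389 × 0.947 = 368
60–79: 855 × 0.94 = 804
Net migration: 20–39 − 110 → 384; 40–59 − 110 → 258
→ [200, 384, 258, 804]
— Period 4 —
Births: 384 × 0.515 = 198
20–39: 200 × 0.941 = 188
40–59: 384 × 0.947 = 364
60–79: 258 × 0.94 = 243
Net migration: 20–39 − 110 → 78; 40–59 − 110 → 254
→ [198, 78, 254, 243]
Dependents (band 0–19 + band 60–79) = 198 + 243 = 441; working-age = 332; ratio = 441/332 × 100 = 132.8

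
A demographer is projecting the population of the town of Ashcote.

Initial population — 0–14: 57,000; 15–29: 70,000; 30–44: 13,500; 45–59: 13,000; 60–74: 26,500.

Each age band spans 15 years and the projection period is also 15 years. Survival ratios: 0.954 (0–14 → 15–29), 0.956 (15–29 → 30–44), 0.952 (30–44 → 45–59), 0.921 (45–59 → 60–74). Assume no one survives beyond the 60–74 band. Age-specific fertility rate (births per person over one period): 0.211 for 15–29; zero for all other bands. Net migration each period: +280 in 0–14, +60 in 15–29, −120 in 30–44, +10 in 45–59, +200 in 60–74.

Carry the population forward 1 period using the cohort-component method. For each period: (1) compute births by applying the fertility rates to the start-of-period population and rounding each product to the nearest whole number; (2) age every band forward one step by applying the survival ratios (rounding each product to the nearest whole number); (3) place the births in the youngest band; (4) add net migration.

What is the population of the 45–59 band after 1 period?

Call the groups 1 to 5, youngest first.
Period 1.
Births: 70000 × 0.211 = 14770
Group 2: 57000 × 0.954 = 54378
Group 3: 70000 × 0.956 = 66920
Group 4: 13500 × 0.952 = 12852
Group 5: 13000 × 0.921 = 11973
Net migration: Group 1 + 280 → 15050; Group 2 + 60 → 54438; Group 3 − 120 → 66800; Group 4 + 10 → 12862; Group 5 + 200 → 12173
Population now: 0–14=15050, 15–29=54438, 30–44=66800, 45–59=12862, 60–74=12173

12862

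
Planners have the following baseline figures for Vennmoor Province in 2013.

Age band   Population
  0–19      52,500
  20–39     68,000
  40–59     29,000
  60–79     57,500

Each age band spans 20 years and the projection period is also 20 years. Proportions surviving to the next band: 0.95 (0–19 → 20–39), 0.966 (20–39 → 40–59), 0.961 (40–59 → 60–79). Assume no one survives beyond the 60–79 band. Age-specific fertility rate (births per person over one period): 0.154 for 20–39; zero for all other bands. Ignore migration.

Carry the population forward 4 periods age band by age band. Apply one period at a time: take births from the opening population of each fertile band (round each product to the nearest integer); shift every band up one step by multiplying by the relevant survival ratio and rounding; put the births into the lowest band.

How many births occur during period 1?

10472

[period 1]
Births: 68000 × 0.154 = 10472
20–39: 52500 × 0.95 = 49875
40–59: 68000 × 0.966 = 65688
60–79: 29000 × 0.961 = 27869
→ [10472, 49875, 65688, 27869]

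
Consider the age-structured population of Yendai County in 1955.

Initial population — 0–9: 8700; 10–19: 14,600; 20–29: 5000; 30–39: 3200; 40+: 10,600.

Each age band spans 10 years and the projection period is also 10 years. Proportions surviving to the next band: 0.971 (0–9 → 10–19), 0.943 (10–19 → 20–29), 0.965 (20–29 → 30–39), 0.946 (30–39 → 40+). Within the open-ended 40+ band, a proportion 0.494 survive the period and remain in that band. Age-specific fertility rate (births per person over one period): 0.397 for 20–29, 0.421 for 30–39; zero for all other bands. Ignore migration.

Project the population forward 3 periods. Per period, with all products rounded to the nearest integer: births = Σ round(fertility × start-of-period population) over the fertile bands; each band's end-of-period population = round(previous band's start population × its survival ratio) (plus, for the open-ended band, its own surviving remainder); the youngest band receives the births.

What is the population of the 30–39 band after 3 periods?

Numbering the bands 1..5 from youngest to oldest:
Period 1:
Births: 5000 × 0.397 = 1985  |  3200 × 0.421 = 1347 — total 3332
Band 2: 8700 × 0.971 = 8448
Band 3: 14600 × 0.943 = 13768
Band 4: 5000 × 0.965 = 4825
Band 5: 3200 × 0.946 + 10600 × 0.494 = 3027 + 5236 = 8263
→ [3332, 8448, 13768, 4825, 8263]
Period 2:
Births: 13768 × 0.397 = 5466  |  4825 × 0.421 = 2031 — total 7497
Band 2: 3332 × 0.971 = 3235
Band 3: 8448 × 0.943 = 7966
Band 4: 13768 × 0.965 = 13286
Band 5: 4825 × 0.946 + 8263 × 0.494 = 4564 + 4082 = 8646
→ [7497, 3235, 7966, 13286, 8646]
Period 3:
Births: 7966 × 0.397 = 3163  |  13286 × 0.421 = 5593 — total 8756
Band 2: 7497 × 0.971 = 7280
Band 3: 3235 × 0.943 = 3051
Band 4: 7966 × 0.965 = 7687
Band 5: 13286 × 0.946 + 8646 × 0.494 = 12569 + 4271 = 16840
→ [8756, 7280, 3051, 7687, 16840]

7687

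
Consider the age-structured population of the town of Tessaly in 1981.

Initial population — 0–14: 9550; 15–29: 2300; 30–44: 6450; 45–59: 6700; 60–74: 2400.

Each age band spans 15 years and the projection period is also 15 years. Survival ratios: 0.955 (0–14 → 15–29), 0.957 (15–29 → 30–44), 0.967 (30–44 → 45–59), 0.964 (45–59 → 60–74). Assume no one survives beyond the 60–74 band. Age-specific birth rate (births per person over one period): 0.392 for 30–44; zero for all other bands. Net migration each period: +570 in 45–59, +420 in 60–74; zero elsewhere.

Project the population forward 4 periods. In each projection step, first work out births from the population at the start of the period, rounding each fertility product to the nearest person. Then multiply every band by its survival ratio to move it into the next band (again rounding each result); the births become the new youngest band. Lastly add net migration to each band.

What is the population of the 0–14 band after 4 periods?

— Period 1 —
Births: 6450 × 0.392 = 2528
15–29: 9550 × 0.955 = 9120
30–44: 2300 × 0.957 = 2201
45–59: 6450 × 0.967 = 6237
60–74: 6700 × 0.964 = 6459
Net migration: 45–59 + 570 → 6807; 60–74 + 420 → 6879
→ [2528, 9120, 2201, 6807, 6879]
— Period 2 —
Births: 2201 × 0.392 = 863
15–29: 2528 × 0.955 = 2414
30–44: 9120 × 0.957 = 8728
45–59: 2201 × 0.967 = 2128
60–74: 6807 × 0.964 = 6562
Net migration: 45–59 + 570 → 2698; 60–74 + 420 → 6982
→ [863, 2414, 8728, 2698, 6982]
— Period 3 —
Births: 8728 × 0.392 = 3421
15–29: 863 × 0.955 = 824
30–44: 2414 × 0.957 = 2310
45–59: 8728 × 0.967 = 8440
60–74: 2698 × 0.964 = 2601
Net migration: 45–59 + 570 → 9010; 60–74 + 420 → 3021
→ [3421, 824, 2310, 9010, 3021]
— Period 4 —
Births: 2310 × 0.392 = 906
15–29: 3421 × 0.955 = 3267
30–44: 824 × 0.957 = 789
45–59: 2310 × 0.967 = 2234
60–74: 9010 × 0.964 = 8686
Net migration: 45–59 + 570 → 2804; 60–74 + 420 → 9106
→ [906, 3267, 789, 2804, 9106]

906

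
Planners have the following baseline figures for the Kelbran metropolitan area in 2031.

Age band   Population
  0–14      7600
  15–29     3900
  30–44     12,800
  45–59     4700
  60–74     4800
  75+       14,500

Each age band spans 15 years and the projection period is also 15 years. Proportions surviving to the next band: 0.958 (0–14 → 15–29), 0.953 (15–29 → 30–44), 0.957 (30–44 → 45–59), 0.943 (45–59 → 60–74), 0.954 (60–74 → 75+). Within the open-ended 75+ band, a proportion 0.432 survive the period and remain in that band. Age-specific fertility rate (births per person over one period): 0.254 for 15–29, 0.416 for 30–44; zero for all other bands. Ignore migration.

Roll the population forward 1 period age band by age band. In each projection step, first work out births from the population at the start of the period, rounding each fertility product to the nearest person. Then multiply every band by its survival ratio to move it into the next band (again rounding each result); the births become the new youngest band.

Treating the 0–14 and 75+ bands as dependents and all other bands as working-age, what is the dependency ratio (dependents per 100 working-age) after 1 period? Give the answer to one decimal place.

Period 1.
Births: 3900 × 0.254 = 991, 12800 × 0.416 = 5325 → total 6316
15–29: 7600 × 0.958 = 7281
30–44: 3900 × 0.953 = 3717
45–59: 12800 × 0.957 = 12250
60–74: 4700 × 0.943 = 4432
75+: 4800 × 0.954 + 14500 × 0.432 = 4579 + 6264 = 10843
→ [6316, 7281, 3717, 12250, 4432, 10843]
Dependents (band 0–14 + band 75+) = 6316 + 10843 = 17159; working-age = 27680; ratio = 17159/27680 × 100 = 62.0

62.0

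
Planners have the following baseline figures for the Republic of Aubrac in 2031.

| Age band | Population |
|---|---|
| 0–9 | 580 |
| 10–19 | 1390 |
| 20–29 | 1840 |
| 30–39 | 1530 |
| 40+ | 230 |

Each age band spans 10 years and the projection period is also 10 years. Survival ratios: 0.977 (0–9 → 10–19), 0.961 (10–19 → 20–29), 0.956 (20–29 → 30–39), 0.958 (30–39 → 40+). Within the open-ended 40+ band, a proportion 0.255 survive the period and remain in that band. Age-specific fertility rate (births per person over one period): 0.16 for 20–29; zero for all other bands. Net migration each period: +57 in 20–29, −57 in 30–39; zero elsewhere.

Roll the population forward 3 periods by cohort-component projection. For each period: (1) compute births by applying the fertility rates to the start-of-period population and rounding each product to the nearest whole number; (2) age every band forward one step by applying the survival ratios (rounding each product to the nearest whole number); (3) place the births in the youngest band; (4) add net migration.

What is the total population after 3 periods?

2902

— Period 1 —
Births: 1840 × 0.16 = 294
10–19: 580 × 0.977 = 567
20–29: 1390 × 0.961 = 1336
30–39: 1840 × 0.956 = 1759
40+: 1530 × 0.958 + 230 × 0.255 = 1466 + 59 = 1525
Net migration: 20–29 + 57 → 1393; 30–39 − 57 → 1702
Giving 294 / 567 / 1393 / 1702 / 1525.
— Period 2 —
Births: 1393 × 0.16 = 223
10–19: 294 × 0.977 = 287
20–29: 567 × 0.961 = 545
30–39: 1393 × 0.956 = 1332
40+: 1702 × 0.958 + 1525 × 0.255 = 1631 + 389 = 2020
Net migration: 20–29 + 57 → 602; 30–39 − 57 → 1275
Giving 223 / 287 / 602 / 1275 / 2020.
— Period 3 —
Births: 602 × 0.16 = 96
10–19: 223 × 0.977 = 218
20–29: 287 × 0.961 = 276
30–39: 602 × 0.956 = 576
40+: 1275 × 0.958 + 2020 × 0.255 = 1221 + 515 = 1736
Net migration: 20–29 + 57 → 333; 30–39 − 57 → 519
Giving 96 / 218 / 333 / 519 / 1736.
Total after period 3: 96 + 218 + 333 + 519 + 1736 = 2902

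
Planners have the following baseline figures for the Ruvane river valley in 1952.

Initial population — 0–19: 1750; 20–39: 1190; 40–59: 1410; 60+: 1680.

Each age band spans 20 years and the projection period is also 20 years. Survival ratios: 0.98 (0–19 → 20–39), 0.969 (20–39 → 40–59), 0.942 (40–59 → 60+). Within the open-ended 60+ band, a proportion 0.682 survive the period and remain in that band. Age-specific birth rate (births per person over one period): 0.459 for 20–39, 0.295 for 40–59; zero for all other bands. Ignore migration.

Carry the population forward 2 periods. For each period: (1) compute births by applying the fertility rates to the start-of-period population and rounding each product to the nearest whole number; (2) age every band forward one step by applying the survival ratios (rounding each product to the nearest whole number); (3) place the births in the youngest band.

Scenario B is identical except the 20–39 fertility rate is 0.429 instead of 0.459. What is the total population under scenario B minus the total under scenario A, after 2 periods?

Let band 1 be 0–19 through band 4 = 60+.
After projecting period 1:
Births: 1190 × 0.459 = 546  |  1410 × 0.295 = 416 → total 962
Band 2: 1750 × 0.98 = 1715
Band 3: 1190 × 0.969 = 1153
Band 4: 1410 × 0.942 + 1680 × 0.682 = 1328 + 1146 = 2474
End of period: [962, 1715, 1153, 2474]
After projecting period 2:
Births: 1715 × 0.459 = 787  |  1153 × 0.295 = 340 → total 1127
Band 2: 962 × 0.98 = 943
Band 3: 1715 × 0.969 = 1662
Band 4: 1153 × 0.942 + 2474 × 0.682 = 1086 + 1687 = 2773
End of period: [1127, 943, 1662, 2773]
Scenario A total after 2 periods: 6505
Scenario B projection —
After projecting period 1:
Births: 1190 × 0.429 = 511  |  1410 × 0.295 = 416 → total 927
Band 2: 1750 × 0.98 = 1715
Band 3: 1190 × 0.969 = 1153
Band 4: 1410 × 0.942 + 1680 × 0.682 = 1328 + 1146 = 2474
End of period: [927, 1715, 1153, 2474]
After projecting period 2:
Births: 1715 × 0.429 = 736  |  1153 × 0.295 = 340 → total 1076
Band 2: 927 × 0.98 = 908
Band 3: 1715 × 0.969 = 1662
Band 4: 1153 × 0.942 + 2474 × 0.682 = 1086 + 1687 = 2773
End of period: [1076, 908, 1662, 2773]
Scenario B total after 2 periods: 6419
Difference B − A = 6419 − 6505 = -86

-86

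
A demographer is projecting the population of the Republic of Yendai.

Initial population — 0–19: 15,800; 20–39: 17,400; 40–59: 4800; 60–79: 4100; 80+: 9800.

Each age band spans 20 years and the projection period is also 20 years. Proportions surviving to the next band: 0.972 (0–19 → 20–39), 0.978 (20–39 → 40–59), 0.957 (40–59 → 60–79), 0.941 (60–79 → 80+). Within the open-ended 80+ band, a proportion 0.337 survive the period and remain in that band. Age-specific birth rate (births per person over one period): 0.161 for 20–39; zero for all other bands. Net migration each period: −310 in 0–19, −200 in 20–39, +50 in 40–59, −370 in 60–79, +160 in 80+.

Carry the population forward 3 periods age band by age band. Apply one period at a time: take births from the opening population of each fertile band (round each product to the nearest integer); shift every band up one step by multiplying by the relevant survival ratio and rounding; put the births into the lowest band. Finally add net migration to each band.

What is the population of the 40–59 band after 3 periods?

2222

Let group 1 be 0–19 through group 5 = 80+.
Period 1.
Births: 17400 * 0.161 = 2801
Group 2: 15800 * 0.972 = 15358
Group 3: 17400 * 0.978 = 17017
Group 4: 4800 * 0.957 = 4594
Group 5: 4100 * 0.941 + 9800 * 0.337 = 3858 + 3303 = 7161
Net migration: Group 1 − 310 → 2491; Group 2 − 200 → 15158; Group 3 + 50 → 17067; Group 4 − 370 → 4224; Group 5 + 160 → 7321
→ [2491, 15158, 17067, 4224, 7321]
Period 2.
Births: 15158 * 0.161 = 2440
Group 2: 2491 * 0.972 = 2421
Group 3: 15158 * 0.978 = 14825
Group 4: 17067 * 0.957 = 16333
Group 5: 4224 * 0.941 + 7321 * 0.337 = 3975 + 2467 = 6442
Net migration: Group 1 − 310 → 2130; Group 2 − 200 → 2221; Group 3 + 50 → 14875; Group 4 − 370 → 15963; Group 5 + 160 → 6602
→ [2130, 2221, 14875, 15963, 6602]
Period 3.
Births: 2221 * 0.161 = 358
Group 2: 2130 * 0.972 = 2070
Group 3: 2221 * 0.978 = 2172
Group 4: 14875 * 0.957 = 14235
Group 5: 15963 * 0.941 + 6602 * 0.337 = 15021 + 2225 = 17246
Net migration: Group 1 − 310 → 48; Group 2 − 200 → 1870; Group 3 + 50 → 2222; Group 4 − 370 → 13865; Group 5 + 160 → 17406
→ [48, 1870, 2222, 13865, 17406]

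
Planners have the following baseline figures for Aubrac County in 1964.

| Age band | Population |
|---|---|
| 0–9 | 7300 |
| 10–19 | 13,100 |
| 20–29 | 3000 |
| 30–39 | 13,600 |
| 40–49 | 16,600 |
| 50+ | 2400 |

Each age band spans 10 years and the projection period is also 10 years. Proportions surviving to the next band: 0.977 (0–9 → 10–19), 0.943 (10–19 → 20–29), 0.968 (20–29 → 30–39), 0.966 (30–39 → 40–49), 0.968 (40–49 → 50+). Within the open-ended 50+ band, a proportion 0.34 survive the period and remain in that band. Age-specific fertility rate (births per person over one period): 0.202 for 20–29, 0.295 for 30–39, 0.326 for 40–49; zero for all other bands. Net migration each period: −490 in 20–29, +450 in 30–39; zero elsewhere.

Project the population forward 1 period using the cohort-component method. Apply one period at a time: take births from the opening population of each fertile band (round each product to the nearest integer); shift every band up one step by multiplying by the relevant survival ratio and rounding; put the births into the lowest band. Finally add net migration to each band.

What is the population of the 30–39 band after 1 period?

(Bands numbered youngest = 1 to oldest = 6.)
Period 1.
Births: 3000 * 0.202 = 606 ; 13600 * 0.295 = 4012 ; 16600 * 0.326 = 5412 → 10030
Band 2: 7300 * 0.977 = 7132
Band 3: 13100 * 0.943 = 12353
Band 4: 3000 * 0.968 = 2904
Band 5: 13600 * 0.966 = 13138
Band 6: 16600 * 0.968 + 2400 * 0.34 = 16069 + 816 = 16885
Net migration: Band 3 − 490 → 11863; Band 4 + 450 → 3354
End of period: [10030, 7132, 11863, 3354, 13138, 16885]

3354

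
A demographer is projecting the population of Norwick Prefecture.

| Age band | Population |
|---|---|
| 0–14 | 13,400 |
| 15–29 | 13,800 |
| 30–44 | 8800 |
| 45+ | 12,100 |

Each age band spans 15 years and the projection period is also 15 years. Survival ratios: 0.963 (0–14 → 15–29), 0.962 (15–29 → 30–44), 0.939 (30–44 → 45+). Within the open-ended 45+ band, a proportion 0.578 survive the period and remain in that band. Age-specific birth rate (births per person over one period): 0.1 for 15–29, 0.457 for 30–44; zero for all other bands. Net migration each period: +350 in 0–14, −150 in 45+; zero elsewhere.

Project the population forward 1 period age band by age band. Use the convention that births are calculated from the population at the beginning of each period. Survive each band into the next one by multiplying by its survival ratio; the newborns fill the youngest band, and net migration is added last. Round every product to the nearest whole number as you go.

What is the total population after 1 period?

[period 1]
Births: 13800 × 0.1 = 1380  |  8800 × 0.457 = 4022 — total 5402
15–29: 13400 × 0.963 = 12904
30–44: 13800 × 0.962 = 13276
45+: 8800 × 0.939 + 12100 × 0.578 = 8263 + 6994 = 15257
Net migration: 0–14 + 350 → 5752; 45+ − 150 → 15107
Giving 5752 / 12904 / 13276 / 15107.
Total after period 1: 5752 + 12904 + 13276 + 15107 = 47039

47039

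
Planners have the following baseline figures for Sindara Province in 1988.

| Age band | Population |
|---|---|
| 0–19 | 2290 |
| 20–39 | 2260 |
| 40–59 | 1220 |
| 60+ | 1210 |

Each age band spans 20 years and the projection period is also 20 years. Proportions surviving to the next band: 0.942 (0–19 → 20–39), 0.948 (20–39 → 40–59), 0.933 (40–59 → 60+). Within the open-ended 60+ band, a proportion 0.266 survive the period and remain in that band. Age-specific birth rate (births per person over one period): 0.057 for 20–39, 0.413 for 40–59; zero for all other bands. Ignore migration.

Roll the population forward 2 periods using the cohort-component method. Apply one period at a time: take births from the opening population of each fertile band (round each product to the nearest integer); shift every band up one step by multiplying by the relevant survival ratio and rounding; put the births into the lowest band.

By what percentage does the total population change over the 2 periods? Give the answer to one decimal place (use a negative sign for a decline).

Call the groups 1 to 4, youngest first.
[period 1]
Births: 2260 × 0.057 = 129, 1220 × 0.413 = 504 → total 633
Group 2: 2290 × 0.942 = 2157
Group 3: 2260 × 0.948 = 2142
Group 4: 1220 × 0.933 + 1210 × 0.266 = 1138 + 322 = 1460
Giving 633 / 2157 / 2142 / 1460.
[period 2]
Births: 2157 × 0.057 = 123, 2142 × 0.413 = 885 → total 1008
Group 2: 633 × 0.942 = 596
Group 3: 2157 × 0.948 = 2045
Group 4: 2142 × 0.933 + 1460 × 0.266 = 1998 + 388 = 2386
Giving 1008 / 596 / 2045 / 2386.
Total: 6980 → 6035; change = -945; percentage change = -13.5%

-13.5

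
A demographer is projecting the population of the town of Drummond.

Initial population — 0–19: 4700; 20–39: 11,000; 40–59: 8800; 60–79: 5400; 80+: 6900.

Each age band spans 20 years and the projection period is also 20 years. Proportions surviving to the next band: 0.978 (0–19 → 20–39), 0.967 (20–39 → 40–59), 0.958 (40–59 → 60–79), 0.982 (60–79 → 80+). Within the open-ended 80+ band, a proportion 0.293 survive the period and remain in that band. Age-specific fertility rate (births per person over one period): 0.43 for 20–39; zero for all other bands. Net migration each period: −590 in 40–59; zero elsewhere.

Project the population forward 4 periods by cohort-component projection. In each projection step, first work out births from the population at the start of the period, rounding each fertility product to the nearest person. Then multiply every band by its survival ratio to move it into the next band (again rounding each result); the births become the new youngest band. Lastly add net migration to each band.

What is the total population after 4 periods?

15068

[period 1]
Births: 11000 × 0.43 = 4730
20–39: 4700 × 0.978 = 4597
40–59: 11000 × 0.967 = 10637
60–79: 8800 × 0.958 = 8430
80+: 5400 × 0.982 + 6900 × 0.293 = 5303 + 2022 = 7325
Net migration: 40–59 − 590 → 10047
→ [4730, 4597, 10047, 8430, 7325]
[period 2]
Births: 4597 × 0.43 = 1977
20–39: 4730 × 0.978 = 4626
40–59: 4597 × 0.967 = 4445
60–79: 10047 × 0.958 = 9625
80+: 8430 × 0.982 + 7325 × 0.293 = 8278 + 2146 = 10424
Net migration: 40–59 − 590 → 3855
→ [1977, 4626, 3855, 9625, 10424]
[period 3]
Births: 4626 × 0.43 = 1989
20–39: 1977 × 0.978 = 1934
40–59: 4626 × 0.967 = 4473
60–79: 3855 × 0.958 = 3693
80+: 9625 × 0.982 + 10424 × 0.293 = 9452 + 3054 = 12506
Net migration: 40–59 − 590 → 3883
→ [1989, 1934, 3883, 3693, 12506]
[period 4]
Births: 1934 × 0.43 = 832
20–39: 1989 × 0.978 = 1945
40–59: 1934 × 0.967 = 1870
60–79: 3883 × 0.958 = 3720
80+: 3693 × 0.982 + 12506 × 0.293 = 3627 + 3664 = 7291
Net migration: 40–59 − 590 → 1280
→ [832, 1945, 1280, 3720, 7291]
Total after period 4: 832 + 1945 + 1280 + 3720 + 7291 = 15068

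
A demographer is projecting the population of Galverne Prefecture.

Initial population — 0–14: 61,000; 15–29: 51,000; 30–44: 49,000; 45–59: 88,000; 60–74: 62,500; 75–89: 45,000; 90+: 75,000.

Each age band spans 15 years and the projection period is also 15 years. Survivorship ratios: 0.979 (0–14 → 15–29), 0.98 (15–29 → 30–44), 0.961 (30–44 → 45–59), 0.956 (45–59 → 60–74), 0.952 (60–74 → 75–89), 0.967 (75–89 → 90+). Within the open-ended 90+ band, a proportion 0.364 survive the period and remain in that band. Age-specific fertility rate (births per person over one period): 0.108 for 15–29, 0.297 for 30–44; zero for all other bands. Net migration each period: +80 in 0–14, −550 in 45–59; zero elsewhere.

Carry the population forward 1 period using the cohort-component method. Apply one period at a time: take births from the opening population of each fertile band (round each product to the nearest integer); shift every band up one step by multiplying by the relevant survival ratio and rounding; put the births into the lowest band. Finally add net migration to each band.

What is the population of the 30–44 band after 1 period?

(Groups numbered youngest = 1 to oldest = 7.)
— Period 1 —
Births: 51000 × 0.108 = 5508  |  49000 × 0.297 = 14553 — total 20061
Group 2: 61000 × 0.979 = 59719
Group 3: 51000 × 0.98 = 49980
Group 4: 49000 × 0.961 = 47089
Group 5: 88000 × 0.956 = 84128
Group 6: 62500 × 0.952 = 59500
Group 7: 45000 × 0.967 + 75000 × 0.364 = 43515 + 27300 = 70815
Net migration: Group 1 + 80 → 20141; Group 4 − 550 → 46539
End of period: [20141, 59719, 49980, 46539, 84128, 59500, 70815]

49980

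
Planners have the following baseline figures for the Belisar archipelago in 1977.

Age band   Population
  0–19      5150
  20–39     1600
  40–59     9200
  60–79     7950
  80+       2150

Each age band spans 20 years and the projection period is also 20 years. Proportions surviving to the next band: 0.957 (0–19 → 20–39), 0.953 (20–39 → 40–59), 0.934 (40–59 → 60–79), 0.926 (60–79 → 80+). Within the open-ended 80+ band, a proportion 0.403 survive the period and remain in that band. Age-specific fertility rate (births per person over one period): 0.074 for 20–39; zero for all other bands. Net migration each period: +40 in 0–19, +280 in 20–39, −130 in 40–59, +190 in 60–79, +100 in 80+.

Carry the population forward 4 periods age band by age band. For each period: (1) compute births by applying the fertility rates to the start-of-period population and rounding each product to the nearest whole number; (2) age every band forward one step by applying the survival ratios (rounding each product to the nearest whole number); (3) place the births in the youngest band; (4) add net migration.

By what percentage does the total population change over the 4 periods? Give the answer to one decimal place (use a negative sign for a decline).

After projecting period 1:
Births: 1600 × 0.074 = 118
20–39: 5150 × 0.957 = 4929
40–59: 1600 × 0.953 = 1525
60–79: 9200 × 0.934 = 8593
80+: 7950 × 0.926 + 2150 × 0.403 = 7362 + 866 = 8228
Net migration: 0–19 + 40 → 158; 20–39 + 280 → 5209; 40–59 − 130 → 1395; 60–79 + 190 → 8783; 80+ + 100 → 8328
→ [158, 5209, 1395, 8783, 8328]
After projecting period 2:
Births: 5209 × 0.074 = 385
20–39: 158 × 0.957 = 151
40–59: 5209 × 0.953 = 4964
60–79: 1395 × 0.934 = 1303
80+: 8783 × 0.926 + 8328 × 0.403 = 8133 + 3356 = 11489
Net migration: 0–19 + 40 → 425; 20–39 + 280 → 431; 40–59 − 130 → 4834; 60–79 + 190 → 1493; 80+ + 100 → 11589
→ [425, 431, 4834, 1493, 11589]
After projecting period 3:
Births: 431 × 0.074 = 32
20–39: 425 × 0.957 = 407
40–59: 431 × 0.953 = 411
60–79: 4834 × 0.934 = 4515
80+: 1493 × 0.926 + 11589 × 0.403 = 1383 + 4670 = 6053
Net migration: 0–19 + 40 → 72; 20–39 + 280 → 687; 40–59 − 130 → 281; 60–79 + 190 → 4705; 80+ + 100 → 6153
→ [72, 687, 281, 4705, 6153]
After projecting period 4:
Births: 687 × 0.074 = 51
20–39: 72 × 0.957 = 69
40–59: 687 × 0.953 = 655
60–79: 281 × 0.934 = 262
80+: 4705 × 0.926 + 6153 × 0.403 = 4357 + 2480 = 6837
Net migration: 0–19 + 40 → 91; 20–39 + 280 → 349; 40–59 − 130 → 525; 60–79 + 190 → 452; 80+ + 100 → 6937
→ [91, 349, 525, 452, 6937]
Total: 26050 → 8354; change = -17696; percentage change = -67.9%

-67.9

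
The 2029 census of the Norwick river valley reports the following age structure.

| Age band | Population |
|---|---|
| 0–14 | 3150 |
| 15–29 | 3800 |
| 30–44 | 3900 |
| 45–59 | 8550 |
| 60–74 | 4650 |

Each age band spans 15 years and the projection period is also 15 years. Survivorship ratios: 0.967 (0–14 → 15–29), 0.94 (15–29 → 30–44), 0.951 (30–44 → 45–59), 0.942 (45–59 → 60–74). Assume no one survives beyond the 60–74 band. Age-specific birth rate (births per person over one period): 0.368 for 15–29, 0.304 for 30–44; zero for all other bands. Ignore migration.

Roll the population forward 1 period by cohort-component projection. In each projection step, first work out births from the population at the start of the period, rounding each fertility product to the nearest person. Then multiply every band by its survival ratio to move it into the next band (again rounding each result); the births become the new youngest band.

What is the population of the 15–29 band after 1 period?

3046

— Period 1 —
Births: 3800 × 0.368 = 1398  |  3900 × 0.304 = 1186 → 2584
15–29: 3150 × 0.967 = 3046
30–44: 3800 × 0.94 = 3572
45–59: 3900 × 0.951 = 3709
60–74: 8550 × 0.942 = 8054
Population now: 0–14=2584, 15–29=3046, 30–44=3572, 45–59=3709, 60–74=8054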